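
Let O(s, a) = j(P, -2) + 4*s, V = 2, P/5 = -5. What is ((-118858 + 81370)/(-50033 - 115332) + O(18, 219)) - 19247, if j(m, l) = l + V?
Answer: -3170836387/165365 ≈ -19175.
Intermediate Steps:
P = -25 (P = 5*(-5) = -25)
j(m, l) = 2 + l (j(m, l) = l + 2 = 2 + l)
O(s, a) = 4*s (O(s, a) = (2 - 2) + 4*s = 0 + 4*s = 4*s)
((-118858 + 81370)/(-50033 - 115332) + O(18, 219)) - 19247 = ((-118858 + 81370)/(-50033 - 115332) + 4*18) - 19247 = (-37488/(-165365) + 72) - 19247 = (-37488*(-1/165365) + 72) - 19247 = (37488/165365 + 72) - 19247 = 11943768/165365 - 19247 = -3170836387/165365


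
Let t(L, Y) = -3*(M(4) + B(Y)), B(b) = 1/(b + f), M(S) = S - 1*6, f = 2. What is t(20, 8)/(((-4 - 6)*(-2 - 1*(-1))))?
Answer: 57/100 ≈ 0.57000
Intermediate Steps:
M(S) = -6 + S (M(S) = S - 6 = -6 + S)
B(b) = 1/(2 + b) (B(b) = 1/(b + 2) = 1/(2 + b))
t(L, Y) = 6 - 3/(2 + Y) (t(L, Y) = -3*((-6 + 4) + 1/(2 + Y)) = -3*(-2 + 1/(2 + Y)) = 6 - 3/(2 + Y))
t(20, 8)/(((-4 - 6)*(-2 - 1*(-1)))) = (3*(3 + 2*8)/(2 + 8))/(((-4 - 6)*(-2 - 1*(-1)))) = (3*(3 + 16)/10)/((-10*(-2 + 1))) = (3*(1/10)*19)/((-10*(-1))) = (57/10)/10 = (57/10)*(1/10) = 57/100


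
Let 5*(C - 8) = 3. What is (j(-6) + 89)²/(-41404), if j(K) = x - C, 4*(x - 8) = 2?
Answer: -790321/4140400 ≈ -0.19088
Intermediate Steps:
x = 17/2 (x = 8 + (¼)*2 = 8 + ½ = 17/2 ≈ 8.5000)
C = 43/5 (C = 8 + (⅕)*3 = 8 + ⅗ = 43/5 ≈ 8.6000)
j(K) = -⅒ (j(K) = 17/2 - 1*43/5 = 17/2 - 43/5 = -⅒)
(j(-6) + 89)²/(-41404) = (-⅒ + 89)²/(-41404) = (889/10)²*(-1/41404) = (790321/100)*(-1/41404) = -790321/4140400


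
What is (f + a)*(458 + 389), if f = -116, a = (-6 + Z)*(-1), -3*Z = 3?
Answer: -92323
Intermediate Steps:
Z = -1 (Z = -⅓*3 = -1)
a = 7 (a = (-6 - 1)*(-1) = -7*(-1) = 7)
(f + a)*(458 + 389) = (-116 + 7)*(458 + 389) = -109*847 = -92323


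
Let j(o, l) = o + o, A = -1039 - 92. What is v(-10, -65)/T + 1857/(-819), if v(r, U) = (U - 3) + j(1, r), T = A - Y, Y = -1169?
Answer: -20770/5187 ≈ -4.0042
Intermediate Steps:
A = -1131
j(o, l) = 2*o
T = 38 (T = -1131 - 1*(-1169) = -1131 + 1169 = 38)
v(r, U) = -1 + U (v(r, U) = (U - 3) + 2*1 = (-3 + U) + 2 = -1 + U)
v(-10, -65)/T + 1857/(-819) = (-1 - 65)/38 + 1857/(-819) = -66*1/38 + 1857*(-1/819) = -33/19 - 619/273 = -20770/5187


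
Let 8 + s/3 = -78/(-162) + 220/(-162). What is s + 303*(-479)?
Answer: -3919418/27 ≈ -1.4516e+5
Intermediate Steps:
s = -719/27 (s = -24 + 3*(-78/(-162) + 220/(-162)) = -24 + 3*(-78*(-1/162) + 220*(-1/162)) = -24 + 3*(13/27 - 110/81) = -24 + 3*(-71/81) = -24 - 71/27 = -719/27 ≈ -26.630)
s + 303*(-479) = -719/27 + 303*(-479) = -719/27 - 145137 = -3919418/27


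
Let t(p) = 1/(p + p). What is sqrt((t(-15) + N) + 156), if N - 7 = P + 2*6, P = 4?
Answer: sqrt(161070)/30 ≈ 13.378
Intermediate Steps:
t(p) = 1/(2*p)
N = 23 (N = 7 + (4 + 2*6) = 7 + (4 + 12) = 7 + 16 = 23)
sqrt((t(-15) + N) + 156) = sqrt(((1/2)/(-15) + 23) + 156) = sqrt(((1/2)*(-1/15) + 23) + 156) = sqrt((-1/30 + 23) + 156) = sqrt(689/30 + 156) = sqrt(5369/30) = sqrt(161070)/30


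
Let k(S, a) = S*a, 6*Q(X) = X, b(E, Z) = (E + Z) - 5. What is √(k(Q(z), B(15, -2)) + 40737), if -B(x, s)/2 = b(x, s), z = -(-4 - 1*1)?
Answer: √366513/3 ≈ 201.80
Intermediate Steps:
z = 5 (z = -(-4 - 1) = -1*(-5) = 5)
b(E, Z) = -5 + E + Z
B(x, s) = 10 - 2*s - 2*x (B(x, s) = -2*(-5 + x + s) = -2*(-5 + s + x) = 10 - 2*s - 2*x)
Q(X) = X/6
√(k(Q(z), B(15, -2)) + 40737) = √(((⅙)*5)*(10 - 2*(-2) - 2*15) + 40737) = √(5*(10 + 4 - 30)/6 + 40737) = √((⅚)*(-16) + 40737) = √(-40/3 + 40737) = √(122171/3) = √366513/3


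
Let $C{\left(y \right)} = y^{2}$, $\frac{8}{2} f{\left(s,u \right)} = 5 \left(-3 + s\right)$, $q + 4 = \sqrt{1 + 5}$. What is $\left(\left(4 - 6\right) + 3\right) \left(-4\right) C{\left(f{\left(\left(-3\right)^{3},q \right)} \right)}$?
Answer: $-5625$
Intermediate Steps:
$q = -4 + \sqrt{6}$ ($q = -4 + \sqrt{1 + 5} = -4 + \sqrt{6} \approx -1.5505$)
$f{\left(s,u \right)} = - \frac{15}{4} + \frac{5 s}{4}$ ($f{\left(s,u \right)} = \frac{5 \left(-3 + s\right)}{4} = \frac{-15 + 5 s}{4} = - \frac{15}{4} + \frac{5 s}{4}$)
$\left(\left(4 - 6\right) + 3\right) \left(-4\right) C{\left(f{\left(\left(-3\right)^{3},q \right)} \right)} = \left(\left(4 - 6\right) + 3\right) \left(-4\right) \left(- \frac{15}{4} + \frac{5 \left(-3\right)^{3}}{4}\right)^{2} = \left(-2 + 3\right) \left(-4\right) \left(- \frac{15}{4} + \frac{5}{4} \left(-27\right)\right)^{2} = 1 \left(-4\right) \left(- \frac{15}{4} - \frac{135}{4}\right)^{2} = - 4 \left(- \frac{75}{2}\right)^{2} = \left(-4\right) \frac{5625}{4} = -5625$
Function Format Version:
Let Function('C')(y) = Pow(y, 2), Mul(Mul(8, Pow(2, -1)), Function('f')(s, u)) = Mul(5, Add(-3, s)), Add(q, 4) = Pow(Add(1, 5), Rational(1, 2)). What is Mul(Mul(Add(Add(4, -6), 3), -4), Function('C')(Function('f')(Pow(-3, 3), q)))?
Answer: -5625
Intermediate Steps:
q = Add(-4, Pow(6, Rational(1, 2))) (q = Add(-4, Pow(Add(1, 5), Rational(1, 2))) = Add(-4, Pow(6, Rational(1, 2))) ≈ -1.5505)
Function('f')(s, u) = Add(Rational(-15, 4), Mul(Rational(5, 4), s)) (Function('f')(s, u) = Mul(Rational(1, 4), Mul(5, Add(-3, s))) = Mul(Rational(1, 4), Add(-15, Mul(5, s))) = Add(Rational(-15, 4), Mul(Rational(5, 4), s)))
Mul(Mul(Add(Add(4, -6), 3), -4), Function('C')(Function('f')(Pow(-3, 3), q))) = Mul(Mul(Add(Add(4, -6), 3), -4), Pow(Add(Rational(-15, 4), Mul(Rational(5, 4), Pow(-3, 3))), 2)) = Mul(Mul(Add(-2, 3), -4), Pow(Add(Rational(-15, 4), Mul(Rational(5, 4), -27)), 2)) = Mul(Mul(1, -4), Pow(Add(Rational(-15, 4), Rational(-135, 4)), 2)) = Mul(-4, Pow(Rational(-75, 2), 2)) = Mul(-4, Rational(5625, 4)) = -5625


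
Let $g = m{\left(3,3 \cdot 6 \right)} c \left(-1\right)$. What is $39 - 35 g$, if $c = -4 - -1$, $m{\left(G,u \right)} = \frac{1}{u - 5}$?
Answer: $\frac{402}{13} \approx 30.923$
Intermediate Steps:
$m{\left(G,u \right)} = \frac{1}{-5 + u}$
$c = -3$ ($c = -4 + 1 = -3$)
$g = \frac{3}{13}$ ($g = \frac{1}{-5 + 3 \cdot 6} \left(-3\right) \left(-1\right) = \frac{1}{-5 + 18} \left(-3\right) \left(-1\right) = \frac{1}{13} \left(-3\right) \left(-1\right) = \left(- \frac{3}{13}\right) \left(-1\right) = \frac{3}{13} \approx 0.23077$)
$39 - 35 g = 39 - \frac{105}{13} = \frac{402}{13}$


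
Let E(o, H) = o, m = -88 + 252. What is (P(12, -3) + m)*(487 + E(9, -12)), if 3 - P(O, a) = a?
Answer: 84320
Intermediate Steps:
m = 164
P(O, a) = 3 - a
(P(12, -3) + m)*(487 + E(9, -12)) = ((3 - 1*(-3)) + 164)*(487 + 9) = ((3 + 3) + 164)*496 = (6 + 164)*496 = 170*496 = 84320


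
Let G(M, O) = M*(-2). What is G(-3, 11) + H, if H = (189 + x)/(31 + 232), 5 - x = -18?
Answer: 1790/263 ≈ 6.8061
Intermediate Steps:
x = 23 (x = 5 - 1*(-18) = 5 + 18 = 23)
G(M, O) = -2*M
H = 212/263 (H = (189 + 23)/(31 + 232) = 212/263 ≈ 0.80608)
G(-3, 11) + H = -2*(-3) + 212/263 = 6 + 212/263 = 1790/263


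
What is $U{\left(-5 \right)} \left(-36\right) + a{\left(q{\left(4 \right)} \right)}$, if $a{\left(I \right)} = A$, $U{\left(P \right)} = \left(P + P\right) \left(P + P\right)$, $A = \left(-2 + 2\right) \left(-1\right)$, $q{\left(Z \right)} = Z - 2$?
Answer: $-3600$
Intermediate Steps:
$q{\left(Z \right)} = -2 + Z$
$A = 0$ ($A = 0 \left(-1\right) = 0$)
$U{\left(P \right)} = 4 P^{2}$ ($U{\left(P \right)} = 2 P 2 P = 4 P^{2}$)
$a{\left(I \right)} = 0$
$U{\left(-5 \right)} \left(-36\right) + a{\left(q{\left(4 \right)} \right)} = 4 \left(-5\right)^{2} \left(-36\right) + 0 = 4 \cdot 25 \left(-36\right) + 0 = 100 \left(-36\right) + 0 = -3600 + 0 = -3600$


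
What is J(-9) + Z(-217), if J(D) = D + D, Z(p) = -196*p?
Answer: 42514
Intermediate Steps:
J(D) = 2*D
J(-9) + Z(-217) = 2*(-9) - 196*(-217) = -18 + 42532 = 42514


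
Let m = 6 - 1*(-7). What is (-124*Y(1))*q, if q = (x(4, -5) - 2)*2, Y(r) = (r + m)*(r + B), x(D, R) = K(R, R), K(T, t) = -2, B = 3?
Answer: 55552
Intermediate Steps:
x(D, R) = -2
m = 13 (m = 6 + 7 = 13)
Y(r) = (3 + r)*(13 + r) (Y(r) = (r + 13)*(r + 3) = (13 + r)*(3 + r) = (3 + r)*(13 + r))
q = -8 (q = (-2 - 2)*2 = -4*2 = -8)
(-124*Y(1))*q = -124*(39 + 1² + 16*1)*(-8) = -124*(39 + 1 + 16)*(-8) = -124*56*(-8) = -6944*(-8) = 55552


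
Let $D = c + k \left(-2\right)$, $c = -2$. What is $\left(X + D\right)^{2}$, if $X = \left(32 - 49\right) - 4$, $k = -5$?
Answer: $169$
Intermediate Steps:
$X = -21$ ($X = -17 - 4 = -21$)
$D = 8$ ($D = -2 - -10 = -2 + 10 = 8$)
$\left(X + D\right)^{2} = \left(-21 + 8\right)^{2} = \left(-13\right)^{2} = 169$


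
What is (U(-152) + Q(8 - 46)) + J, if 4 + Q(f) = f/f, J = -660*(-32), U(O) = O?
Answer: 20965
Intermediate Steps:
J = 21120
Q(f) = -3 (Q(f) = -4 + f/f = -4 + 1 = -3)
(U(-152) + Q(8 - 46)) + J = (-152 - 3) + 21120 = -155 + 21120 = 20965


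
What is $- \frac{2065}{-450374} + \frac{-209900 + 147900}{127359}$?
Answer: $- \frac{27660191665}{57359182266} \approx -0.48223$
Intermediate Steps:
$- \frac{2065}{-450374} + \frac{-209900 + 147900}{127359} = \left(-2065\right) \left(- \frac{1}{450374}\right) - \frac{62000}{127359} = \frac{2065}{450374} - \frac{62000}{127359} = - \frac{27660191665}{57359182266}$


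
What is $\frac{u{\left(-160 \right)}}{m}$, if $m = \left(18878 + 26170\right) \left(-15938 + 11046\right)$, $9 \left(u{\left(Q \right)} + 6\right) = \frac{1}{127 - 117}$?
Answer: $\frac{539}{19833733440} \approx 2.7176 \cdot 10^{-8}$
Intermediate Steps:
$u{\left(Q \right)} = - \frac{539}{90}$ ($u{\left(Q \right)} = -6 + \frac{1}{9 \left(127 - 117\right)} = -6 + \frac{1}{9 \cdot 10} = -6 + \frac{1}{9} \cdot \frac{1}{10} = -6 + \frac{1}{90} = - \frac{539}{90}$)
$m = -220374816$ ($m = 45048 \left(-4892\right) = -220374816$)
$\frac{u{\left(-160 \right)}}{m} = - \frac{539}{90 \left(-220374816\right)} = \left(- \frac{539}{90}\right) \left(- \frac{1}{220374816}\right) = \frac{539}{19833733440}$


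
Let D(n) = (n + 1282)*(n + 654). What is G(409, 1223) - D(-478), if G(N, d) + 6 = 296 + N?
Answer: -140805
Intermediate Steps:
G(N, d) = 290 + N (G(N, d) = -6 + (296 + N) = 290 + N)
D(n) = (654 + n)*(1282 + n) (D(n) = (1282 + n)*(654 + n) = (654 + n)*(1282 + n))
G(409, 1223) - D(-478) = (290 + 409) - (838428 + (-478)**2 + 1936*(-478)) = 699 - (838428 + 228484 - 925408) = 699 - 1*141504 = 699 - 141504 = -140805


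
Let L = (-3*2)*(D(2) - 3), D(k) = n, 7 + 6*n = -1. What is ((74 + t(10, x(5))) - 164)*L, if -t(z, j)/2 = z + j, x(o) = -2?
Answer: -2756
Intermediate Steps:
n = -4/3 (n = -7/6 + (⅙)*(-1) = -7/6 - ⅙ = -4/3 ≈ -1.3333)
D(k) = -4/3
t(z, j) = -2*j - 2*z (t(z, j) = -2*(z + j) = -2*(j + z) = -2*j - 2*z)
L = 26 (L = (-3*2)*(-4/3 - 3) = -6*(-13/3) = 26)
((74 + t(10, x(5))) - 164)*L = ((74 + (-2*(-2) - 2*10)) - 164)*26 = ((74 + (4 - 20)) - 164)*26 = ((74 - 16) - 164)*26 = (58 - 164)*26 = -106*26 = -2756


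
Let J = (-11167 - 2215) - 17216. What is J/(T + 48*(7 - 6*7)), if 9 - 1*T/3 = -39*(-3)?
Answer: 15299/1002 ≈ 15.268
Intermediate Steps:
J = -30598 (J = -13382 - 17216 = -30598)
T = -324 (T = 27 - (-117)*(-3) = 27 - 3*117 = 27 - 351 = -324)
J/(T + 48*(7 - 6*7)) = -30598/(-324 + 48*(7 - 6*7)) = -30598/(-324 + 48*(7 - 42)) = -30598/(-324 + 48*(-35)) = -30598/(-324 - 1680) = -30598/(-2004) = -30598*(-1/2004) = 15299/1002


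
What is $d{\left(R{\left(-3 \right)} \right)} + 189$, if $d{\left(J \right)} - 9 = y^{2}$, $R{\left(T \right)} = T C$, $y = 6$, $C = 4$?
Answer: $234$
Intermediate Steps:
$R{\left(T \right)} = 4 T$ ($R{\left(T \right)} = T 4 = 4 T$)
$d{\left(J \right)} = 45$ ($d{\left(J \right)} = 9 + 6^{2} = 9 + 36 = 45$)
$d{\left(R{\left(-3 \right)} \right)} + 189 = 45 + 189 = 234$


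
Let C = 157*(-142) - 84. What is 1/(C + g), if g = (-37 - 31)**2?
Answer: -1/17754 ≈ -5.6325e-5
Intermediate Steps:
g = 4624 (g = (-68)**2 = 4624)
C = -22378 (C = -22294 - 84 = -22378)
1/(C + g) = 1/(-22378 + 4624) = 1/(-17754) = -1/17754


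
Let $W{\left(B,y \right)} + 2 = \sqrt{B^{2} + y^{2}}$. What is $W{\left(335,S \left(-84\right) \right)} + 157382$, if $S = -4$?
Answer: $157380 + \sqrt{225121} \approx 1.5785 \cdot 10^{5}$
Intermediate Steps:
$W{\left(B,y \right)} = -2 + \sqrt{B^{2} + y^{2}}$
$W{\left(335,S \left(-84\right) \right)} + 157382 = \left(-2 + \sqrt{335^{2} + \left(\left(-4\right) \left(-84\right)\right)^{2}}\right) + 157382 = \left(-2 + \sqrt{112225 + 336^{2}}\right) + 157382 = \left(-2 + \sqrt{112225 + 112896}\right) + 157382 = \left(-2 + \sqrt{225121}\right) + 157382 = 157380 + \sqrt{225121}$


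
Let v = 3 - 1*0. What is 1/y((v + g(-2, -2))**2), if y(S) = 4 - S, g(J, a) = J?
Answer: 1/3 ≈ 0.33333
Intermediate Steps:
v = 3 (v = 3 + 0 = 3)
1/y((v + g(-2, -2))**2) = 1/(4 - (3 - 2)**2) = 1/(4 - 1*1**2) = 1/(4 - 1*1) = 1/(4 - 1) = 1/3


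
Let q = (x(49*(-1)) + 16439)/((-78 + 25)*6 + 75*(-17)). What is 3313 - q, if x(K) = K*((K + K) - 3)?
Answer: 5298997/1593 ≈ 3326.4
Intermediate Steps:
x(K) = K*(-3 + 2*K) (x(K) = K*(2*K - 3) = K*(-3 + 2*K))
q = -21388/1593 (q = ((49*(-1))*(-3 + 2*(49*(-1))) + 16439)/((-78 + 25)*6 + 75*(-17)) = (-49*(-3 + 2*(-49)) + 16439)/(-53*6 - 1275) = (-49*(-3 - 98) + 16439)/(-318 - 1275) = (-49*(-101) + 16439)/(-1593) = (4949 + 16439)*(-1/1593) = 21388*(-1/1593) = -21388/1593 ≈ -13.426)
3313 - q = 3313 - 1*(-21388/1593) = 3313 + 21388/1593 = 5298997/1593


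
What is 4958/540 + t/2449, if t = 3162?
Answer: 223381/21330 ≈ 10.473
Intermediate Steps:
4958/540 + t/2449 = 4958/540 + 3162/2449 = 4958*(1/540) + 3162*(1/2449) = 2479/270 + 102/79 = 223381/21330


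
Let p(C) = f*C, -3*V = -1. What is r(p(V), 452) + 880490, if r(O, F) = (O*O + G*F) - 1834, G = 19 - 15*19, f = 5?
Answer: 6825841/9 ≈ 7.5843e+5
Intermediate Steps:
V = 1/3 (V = -1/3*(-1) = 1/3 ≈ 0.33333)
p(C) = 5*C
G = -266 (G = 19 - 285 = -266)
r(O, F) = -1834 + O**2 - 266*F (r(O, F) = (O*O - 266*F) - 1834 = (O**2 - 266*F) - 1834 = -1834 + O**2 - 266*F)
r(p(V), 452) + 880490 = (-1834 + (5*(1/3))**2 - 266*452) + 880490 = (-1834 + (5/3)**2 - 120232) + 880490 = (-1834 + 25/9 - 120232) + 880490 = -1098569/9 + 880490 = 6825841/9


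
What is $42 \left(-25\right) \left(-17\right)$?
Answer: $17850$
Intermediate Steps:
$42 \left(-25\right) \left(-17\right) = \left(-1050\right) \left(-17\right) = 17850$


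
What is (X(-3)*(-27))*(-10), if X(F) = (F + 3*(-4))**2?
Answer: 60750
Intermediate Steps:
X(F) = (-12 + F)**2 (X(F) = (F - 12)**2 = (-12 + F)**2)
(X(-3)*(-27))*(-10) = ((-12 - 3)**2*(-27))*(-10) = ((-15)**2*(-27))*(-10) = (225*(-27))*(-10) = -6075*(-10) = 60750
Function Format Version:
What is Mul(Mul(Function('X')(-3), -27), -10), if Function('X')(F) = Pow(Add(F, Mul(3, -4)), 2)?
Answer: 60750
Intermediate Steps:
Function('X')(F) = Pow(Add(-12, F), 2) (Function('X')(F) = Pow(Add(F, -12), 2) = Pow(Add(-12, F), 2))
Mul(Mul(Function('X')(-3), -27), -10) = Mul(Mul(Pow(Add(-12, -3), 2), -27), -10) = Mul(Mul(Pow(-15, 2), -27), -10) = Mul(Mul(225, -27), -10) = Mul(-6075, -10) = 60750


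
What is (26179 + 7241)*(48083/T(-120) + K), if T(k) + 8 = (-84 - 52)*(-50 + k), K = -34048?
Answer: -2191430981005/1926 ≈ -1.1378e+9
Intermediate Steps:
T(k) = 6792 - 136*k (T(k) = -8 + (-84 - 52)*(-50 + k) = -8 - 136*(-50 + k) = -8 + (6800 - 136*k) = 6792 - 136*k)
(26179 + 7241)*(48083/T(-120) + K) = (26179 + 7241)*(48083/(6792 - 136*(-120)) - 34048) = 33420*(48083/(6792 + 16320) - 34048) = 33420*(48083/23112 - 34048) = 33420*(-786869293/23112) = -2191430981005/1926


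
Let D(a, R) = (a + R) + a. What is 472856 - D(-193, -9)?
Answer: 473251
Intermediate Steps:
D(a, R) = R + 2*a (D(a, R) = (R + a) + a = R + 2*a)
472856 - D(-193, -9) = 472856 - (-9 + 2*(-193)) = 472856 - (-9 - 386) = 472856 - 1*(-395) = 472856 + 395 = 473251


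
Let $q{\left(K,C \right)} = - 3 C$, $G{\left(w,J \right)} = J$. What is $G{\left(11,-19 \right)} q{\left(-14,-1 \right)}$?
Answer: $-57$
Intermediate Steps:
$G{\left(11,-19 \right)} q{\left(-14,-1 \right)} = - 19 \left(\left(-3\right) \left(-1\right)\right) = \left(-19\right) 3 = -57$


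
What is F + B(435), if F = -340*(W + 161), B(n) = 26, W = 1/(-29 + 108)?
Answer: -4322746/79 ≈ -54718.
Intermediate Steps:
W = 1/79 ≈ 0.012658
F = -4324800/79 (F = -340*(1/79 + 161) = -340*12720/79 = -4324800/79 ≈ -54744.)
F + B(435) = -4324800/79 + 26 = -4322746/79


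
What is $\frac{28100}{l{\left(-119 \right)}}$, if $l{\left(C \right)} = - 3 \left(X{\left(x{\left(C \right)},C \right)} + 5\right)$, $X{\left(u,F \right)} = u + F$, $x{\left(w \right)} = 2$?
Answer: $\frac{7025}{84} \approx 83.631$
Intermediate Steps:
$X{\left(u,F \right)} = F + u$
$l{\left(C \right)} = -21 - 3 C$ ($l{\left(C \right)} = - 3 \left(\left(C + 2\right) + 5\right) = - 3 \left(\left(2 + C\right) + 5\right) = - 3 \left(7 + C\right) = -21 - 3 C$)
$\frac{28100}{l{\left(-119 \right)}} = \frac{28100}{-21 - -357} = \frac{28100}{-21 + 357} = \frac{28100}{336} = 28100 \cdot \frac{1}{336} = \frac{7025}{84}$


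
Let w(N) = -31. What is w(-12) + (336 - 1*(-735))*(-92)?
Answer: -98563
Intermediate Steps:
w(-12) + (336 - 1*(-735))*(-92) = -31 + (336 - 1*(-735))*(-92) = -31 + (336 + 735)*(-92) = -31 + 1071*(-92) = -31 - 98532 = -98563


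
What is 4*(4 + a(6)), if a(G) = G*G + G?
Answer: 184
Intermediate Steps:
a(G) = G + G² (a(G) = G² + G = G + G²)
4*(4 + a(6)) = 4*(4 + 6*(1 + 6)) = 4*(4 + 6*7) = 4*(4 + 42) = 4*46 = 184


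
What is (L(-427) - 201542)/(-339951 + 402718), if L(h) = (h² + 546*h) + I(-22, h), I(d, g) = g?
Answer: -252782/62767 ≈ -4.0273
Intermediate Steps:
L(h) = h² + 547*h (L(h) = (h² + 546*h) + h = h² + 547*h)
(L(-427) - 201542)/(-339951 + 402718) = (-427*(547 - 427) - 201542)/(-339951 + 402718) = (-427*120 - 201542)/62767 = (-51240 - 201542)*(1/62767) = -252782*1/62767 = -252782/62767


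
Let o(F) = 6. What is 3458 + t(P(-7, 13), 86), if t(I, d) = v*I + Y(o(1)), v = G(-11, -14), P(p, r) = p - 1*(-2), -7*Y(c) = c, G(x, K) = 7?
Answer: 23955/7 ≈ 3422.1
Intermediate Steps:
Y(c) = -c/7
P(p, r) = 2 + p (P(p, r) = p + 2 = 2 + p)
v = 7
t(I, d) = -6/7 + 7*I (t(I, d) = 7*I - 1/7*6 = 7*I - 6/7 = -6/7 + 7*I)
3458 + t(P(-7, 13), 86) = 3458 + (-6/7 + 7*(2 - 7)) = 3458 + (-6/7 + 7*(-5)) = 3458 + (-6/7 - 35) = 3458 - 251/7 = 23955/7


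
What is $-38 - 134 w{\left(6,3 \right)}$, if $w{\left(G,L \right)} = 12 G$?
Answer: $-9686$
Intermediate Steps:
$-38 - 134 w{\left(6,3 \right)} = -38 - 134 \cdot 12 \cdot 6 = -38 - 9648 = -9686$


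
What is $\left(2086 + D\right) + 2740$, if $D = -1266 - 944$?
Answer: $2616$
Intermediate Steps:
$D = -2210$
$\left(2086 + D\right) + 2740 = \left(2086 - 2210\right) + 2740 = -124 + 2740 = 2616$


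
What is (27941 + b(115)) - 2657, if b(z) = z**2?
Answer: 38509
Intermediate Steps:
(27941 + b(115)) - 2657 = (27941 + 115**2) - 2657 = (27941 + 13225) - 2657 = 41166 - 2657 = 38509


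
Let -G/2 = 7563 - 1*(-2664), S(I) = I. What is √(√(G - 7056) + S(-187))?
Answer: √(-187 + I*√27510) ≈ 5.6106 + 14.781*I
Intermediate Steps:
G = -20454 (G = -2*(7563 - 1*(-2664)) = -2*(7563 + 2664) = -2*10227 = -20454)
√(√(G - 7056) + S(-187)) = √(√(-20454 - 7056) - 187) = √(√(-27510) - 187) = √(I*√27510 - 187) = √(-187 + I*√27510)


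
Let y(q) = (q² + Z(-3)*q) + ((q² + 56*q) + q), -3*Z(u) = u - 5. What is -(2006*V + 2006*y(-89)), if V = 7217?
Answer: -106811476/3 ≈ -3.5604e+7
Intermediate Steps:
Z(u) = 5/3 - u/3 (Z(u) = -(u - 5)/3 = -(-5 + u)/3 = 5/3 - u/3)
y(q) = 2*q² + 179*q/3 (y(q) = (q² + (5/3 - ⅓*(-3))*q) + ((q² + 56*q) + q) = (q² + (5/3 + 1)*q) + (q² + 57*q) = (q² + 8*q/3) + (q² + 57*q) = 2*q² + 179*q/3)
-(2006*V + 2006*y(-89)) = -2006/(1/((⅓)*(-89)*(179 + 6*(-89)) + 7217)) = -2006/(1/((⅓)*(-89)*(179 - 534) + 7217)) = -2006/(1/((⅓)*(-89)*(-355) + 7217)) = -2006/(1/(31595/3 + 7217)) = -2006/(1/(53246/3)) = -2006/3/53246 = -2006*53246/3 = -106811476/3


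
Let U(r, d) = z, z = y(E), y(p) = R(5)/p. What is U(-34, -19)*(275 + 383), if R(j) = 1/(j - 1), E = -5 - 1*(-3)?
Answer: -329/4 ≈ -82.250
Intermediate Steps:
E = -2 (E = -5 + 3 = -2)
R(j) = 1/(-1 + j)
y(p) = 1/(4*p) (y(p) = 1/((-1 + 5)*p) = 1/(4*p))
z = -⅛ (z = (¼)/(-2) = (¼)*(-½) = -⅛ ≈ -0.12500)
U(r, d) = -⅛
U(-34, -19)*(275 + 383) = -(275 + 383)/8 = -⅛*658 = -329/4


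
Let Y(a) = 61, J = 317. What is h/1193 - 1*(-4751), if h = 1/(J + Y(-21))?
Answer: 2142482455/450954 ≈ 4751.0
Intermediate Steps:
h = 1/378 (h = 1/(317 + 61) = 1/378 ≈ 0.0026455)
h/1193 - 1*(-4751) = (1/378)/1193 - 1*(-4751) = (1/378)*(1/1193) + 4751 = 1/450954 + 4751 = 2142482455/450954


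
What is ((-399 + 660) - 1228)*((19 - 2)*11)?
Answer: -180829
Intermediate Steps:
((-399 + 660) - 1228)*((19 - 2)*11) = (261 - 1228)*(17*11) = -967*187 = -180829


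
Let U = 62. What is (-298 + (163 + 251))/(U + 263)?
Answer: 116/325 ≈ 0.35692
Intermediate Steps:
(-298 + (163 + 251))/(U + 263) = (-298 + (163 + 251))/(62 + 263) = (-298 + 414)/325 = 116*(1/325) = 116/325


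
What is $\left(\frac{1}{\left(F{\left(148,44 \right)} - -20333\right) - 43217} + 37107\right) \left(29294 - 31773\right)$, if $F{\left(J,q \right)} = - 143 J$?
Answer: $- \frac{4051898565665}{44048} \approx -9.1988 \cdot 10^{7}$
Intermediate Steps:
$\left(\frac{1}{\left(F{\left(148,44 \right)} - -20333\right) - 43217} + 37107\right) \left(29294 - 31773\right) = \left(\frac{1}{\left(\left(-143\right) 148 - -20333\right) - 43217} + 37107\right) \left(29294 - 31773\right) = \left(\frac{1}{\left(-21164 + 20333\right) - 43217} + 37107\right) \left(-2479\right) = \left(\frac{1}{-831 - 43217} + 37107\right) \left(-2479\right) = \left(\frac{1}{-44048} + 37107\right) \left(-2479\right) = \left(- \frac{1}{44048} + 37107\right) \left(-2479\right) = \frac{1634489135}{44048} \left(-2479\right) = - \frac{4051898565665}{44048}$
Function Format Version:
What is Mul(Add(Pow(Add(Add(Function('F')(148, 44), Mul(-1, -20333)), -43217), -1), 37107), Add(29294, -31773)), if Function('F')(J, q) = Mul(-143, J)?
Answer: Rational(-4051898565665, 44048) ≈ -9.1988e+7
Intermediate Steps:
Mul(Add(Pow(Add(Add(Function('F')(148, 44), Mul(-1, -20333)), -43217), -1), 37107), Add(29294, -31773)) = Mul(Add(Pow(Add(Add(Mul(-143, 148), Mul(-1, -20333)), -43217), -1), 37107), Add(29294, -31773)) = Mul(Add(Pow(Add(Add(-21164, 20333), -43217), -1), 37107), -2479) = Mul(Add(Pow(Add(-831, -43217), -1), 37107), -2479) = Mul(Add(Pow(-44048, -1), 37107), -2479) = Mul(Add(Rational(-1, 44048), 37107), -2479) = Mul(Rational(1634489135, 44048), -2479) = Rational(-4051898565665, 44048)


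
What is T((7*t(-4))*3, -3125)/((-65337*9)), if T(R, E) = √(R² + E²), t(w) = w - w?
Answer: -3125/588033 ≈ -0.0053143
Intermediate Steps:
t(w) = 0
T(R, E) = √(E² + R²)
T((7*t(-4))*3, -3125)/((-65337*9)) = √((-3125)² + ((7*0)*3)²)/((-65337*9)) = √(9765625 + (0*3)²)/(-588033) = √(9765625 + 0²)*(-1/588033) = √(9765625 + 0)*(-1/588033) = √9765625*(-1/588033) = 3125*(-1/588033) = -3125/588033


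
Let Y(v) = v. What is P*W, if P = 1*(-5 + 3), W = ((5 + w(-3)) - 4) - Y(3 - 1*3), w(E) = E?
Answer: 4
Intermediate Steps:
W = -2 (W = ((5 - 3) - 4) - (3 - 1*3) = (2 - 4) - (3 - 3) = -2 - 1*0 = -2 + 0 = -2)
P = -2 (P = 1*(-2) = -2)
P*W = -2*(-2) = 4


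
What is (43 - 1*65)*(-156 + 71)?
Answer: 1870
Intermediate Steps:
(43 - 1*65)*(-156 + 71) = (43 - 65)*(-85) = -22*(-85) = 1870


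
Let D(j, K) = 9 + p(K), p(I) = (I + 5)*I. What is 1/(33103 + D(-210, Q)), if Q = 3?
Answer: 1/33136 ≈ 3.0179e-5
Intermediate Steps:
p(I) = I*(5 + I) (p(I) = (5 + I)*I = I*(5 + I))
D(j, K) = 9 + K*(5 + K)
1/(33103 + D(-210, Q)) = 1/(33103 + (9 + 3*(5 + 3))) = 1/(33103 + (9 + 3*8)) = 1/(33103 + (9 + 24)) = 1/(33103 + 33) = 1/33136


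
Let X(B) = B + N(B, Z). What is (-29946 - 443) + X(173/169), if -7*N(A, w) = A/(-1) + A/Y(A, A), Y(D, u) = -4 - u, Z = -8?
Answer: -30520504510/1004367 ≈ -30388.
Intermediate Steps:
N(A, w) = A/7 - A/(7*(-4 - A)) (N(A, w) = -(A/(-1) + A/(-4 - A))/7 = -(A*(-1) + A/(-4 - A))/7 = -(-A + A/(-4 - A))/7 = A/7 - A/(7*(-4 - A)))
X(B) = B + B*(5 + B)/(7*(4 + B))
(-29946 - 443) + X(173/169) = (-29946 - 443) + (173/169)*(33 + 8*(173/169))/(7*(4 + 173/169)) = -30389 + (173*(1/169))*(33 + 8*(173*(1/169)))/(7*(4 + 173*(1/169))) = -30389 + (⅐)*(173/169)*(33 + 8*(173/169))/(4 + 173/169) = -30389 + (⅐)*(173/169)*(33 + 1384/169)/(849/169) = -30389 + (⅐)*(173/169)*(169/849)*(6961/169) = -30389 + 1204253/1004367 = -30520504510/1004367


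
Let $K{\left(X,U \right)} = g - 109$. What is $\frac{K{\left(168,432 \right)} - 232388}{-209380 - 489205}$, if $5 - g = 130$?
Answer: $\frac{232622}{698585} \approx 0.33299$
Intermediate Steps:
$g = -125$ ($g = 5 - 130 = -125$)
$K{\left(X,U \right)} = -234$ ($K{\left(X,U \right)} = -125 - 109 = -234$)
$\frac{K{\left(168,432 \right)} - 232388}{-209380 - 489205} = \frac{-234 - 232388}{-209380 - 489205} = - \frac{232622}{-698585} = \left(-232622\right) \left(- \frac{1}{698585}\right) = \frac{232622}{698585}$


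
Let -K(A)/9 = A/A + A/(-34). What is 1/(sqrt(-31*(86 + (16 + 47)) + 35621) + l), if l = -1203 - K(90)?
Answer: -117317/139884877 - 289*sqrt(31002)/419654631 ≈ -0.00095992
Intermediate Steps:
K(A) = -9 + 9*A/34 (K(A) = -9*(A/A + A/(-34)) = -9*(1 + A*(-1/34)) = -9*(1 - A/34) = -9 + 9*A/34)
l = -20703/17 (l = -1203 - (-9 + (9/34)*90) = -1203 - (-9 + 405/17) = -1203 - 1*252/17 = -1203 - 252/17 = -20703/17 ≈ -1217.8)
1/(sqrt(-31*(86 + (16 + 47)) + 35621) + l) = 1/(sqrt(-31*(86 + (16 + 47)) + 35621) - 20703/17) = 1/(sqrt(-31*(86 + 63) + 35621) - 20703/17) = 1/(sqrt(-31*149 + 35621) - 20703/17) = 1/(sqrt(-4619 + 35621) - 20703/17) = 1/(sqrt(31002) - 20703/17) = 1/(-20703/17 + sqrt(31002))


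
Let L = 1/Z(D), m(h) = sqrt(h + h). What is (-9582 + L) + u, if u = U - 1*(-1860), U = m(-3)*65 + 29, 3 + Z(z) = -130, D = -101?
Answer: -1023170/133 + 65*I*sqrt(6) ≈ -7693.0 + 159.22*I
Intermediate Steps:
Z(z) = -133 (Z(z) = -3 - 130 = -133)
m(h) = sqrt(2)*sqrt(h) (m(h) = sqrt(2*h) = sqrt(2)*sqrt(h))
U = 29 + 65*I*sqrt(6) (U = (sqrt(2)*sqrt(-3))*65 + 29 = (sqrt(2)*(I*sqrt(3)))*65 + 29 = (I*sqrt(6))*65 + 29 = 65*I*sqrt(6) + 29 = 29 + 65*I*sqrt(6) ≈ 29.0 + 159.22*I)
L = -1/133 (L = 1/(-133) = -1/133 ≈ -0.0075188)
u = 1889 + 65*I*sqrt(6) (u = (29 + 65*I*sqrt(6)) - 1*(-1860) = (29 + 65*I*sqrt(6)) + 1860 = 1889 + 65*I*sqrt(6) ≈ 1889.0 + 159.22*I)
(-9582 + L) + u = (-9582 - 1/133) + (1889 + 65*I*sqrt(6)) = -1274407/133 + (1889 + 65*I*sqrt(6)) = -1023170/133 + 65*I*sqrt(6)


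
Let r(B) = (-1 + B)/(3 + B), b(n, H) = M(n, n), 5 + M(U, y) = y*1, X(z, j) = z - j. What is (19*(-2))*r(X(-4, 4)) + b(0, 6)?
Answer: -367/5 ≈ -73.400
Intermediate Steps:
M(U, y) = -5 + y (M(U, y) = -5 + y*1 = -5 + y)
b(n, H) = -5 + n
r(B) = (-1 + B)/(3 + B)
(19*(-2))*r(X(-4, 4)) + b(0, 6) = (19*(-2))*((-1 + (-4 - 1*4))/(3 + (-4 - 1*4))) + (-5 + 0) = -38*(-1 + (-4 - 4))/(3 + (-4 - 4)) - 5 = -38*(-1 - 8)/(3 - 8) - 5 = -38*(-9)/(-5) - 5 = -(-38)*(-9)/5 - 5 = -38*9/5 - 5 = -342/5 - 5 = -367/5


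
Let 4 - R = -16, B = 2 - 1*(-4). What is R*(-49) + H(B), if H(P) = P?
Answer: -974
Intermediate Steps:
B = 6 (B = 2 + 4 = 6)
R = 20 (R = 4 - 1*(-16) = 4 + 16 = 20)
R*(-49) + H(B) = 20*(-49) + 6 = -980 + 6 = -974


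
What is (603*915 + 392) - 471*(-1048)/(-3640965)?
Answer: 670103666199/1213655 ≈ 5.5214e+5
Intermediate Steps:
(603*915 + 392) - 471*(-1048)/(-3640965) = (551745 + 392) - (-493608)*(-1)/3640965 = 552137 - 1*164536/1213655 = 552137 - 164536/1213655 = 670103666199/1213655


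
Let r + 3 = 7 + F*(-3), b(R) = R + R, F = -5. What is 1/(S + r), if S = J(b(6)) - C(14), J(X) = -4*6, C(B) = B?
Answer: -1/19 ≈ -0.052632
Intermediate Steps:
b(R) = 2*R
J(X) = -24
r = 19 (r = -3 + (7 - 5*(-3)) = -3 + (7 + 15) = -3 + 22 = 19)
S = -38 (S = -24 - 1*14 = -24 - 14 = -38)
1/(S + r) = 1/(-38 + 19) = 1/(-19) = -1/19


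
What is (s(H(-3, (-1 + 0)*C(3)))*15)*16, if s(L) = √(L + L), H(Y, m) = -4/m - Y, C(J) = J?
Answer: 80*√78 ≈ 706.54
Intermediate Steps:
H(Y, m) = -Y - 4/m
s(L) = √2*√L (s(L) = √(2*L) = √2*√L)
(s(H(-3, (-1 + 0)*C(3)))*15)*16 = ((√2*√(-1*(-3) - 4*1/(3*(-1 + 0))))*15)*16 = ((√2*√(3 - 4/((-1*3))))*15)*16 = ((√2*√(3 - 4/(-3)))*15)*16 = ((√2*√(3 - 4*(-⅓)))*15)*16 = ((√2*√(3 + 4/3))*15)*16 = ((√2*√(13/3))*15)*16 = ((√2*(√39/3))*15)*16 = ((√78/3)*15)*16 = (5*√78)*16 = 80*√78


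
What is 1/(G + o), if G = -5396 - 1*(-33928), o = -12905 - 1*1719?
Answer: 1/13908 ≈ 7.1901e-5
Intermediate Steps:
o = -14624 (o = -12905 - 1719 = -14624)
G = 28532 (G = -5396 + 33928 = 28532)
1/(G + o) = 1/(28532 - 14624) = 1/13908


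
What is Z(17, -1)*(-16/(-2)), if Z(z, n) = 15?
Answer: 120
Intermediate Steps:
Z(17, -1)*(-16/(-2)) = 15*(-16/(-2)) = 15*(-16*(-1)/2) = 15*(-1*(-8)) = 15*8 = 120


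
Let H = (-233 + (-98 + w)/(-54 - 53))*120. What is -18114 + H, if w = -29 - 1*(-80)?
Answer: -4924278/107 ≈ -46021.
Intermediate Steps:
w = 51 (w = -29 + 80 = 51)
H = -2986080/107 (H = (-233 + (-98 + 51)/(-54 - 53))*120 = (-233 - 47/(-107))*120 = (-233 - 47*(-1/107))*120 = (-233 + 47/107)*120 = -24884/107*120 = -2986080/107 ≈ -27907.)
-18114 + H = -18114 - 2986080/107 = -4924278/107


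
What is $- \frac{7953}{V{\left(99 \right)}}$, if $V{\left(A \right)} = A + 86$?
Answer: $- \frac{7953}{185} \approx -42.989$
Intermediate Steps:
$V{\left(A \right)} = 86 + A$
$- \frac{7953}{V{\left(99 \right)}} = - \frac{7953}{86 + 99} = - \frac{7953}{185}$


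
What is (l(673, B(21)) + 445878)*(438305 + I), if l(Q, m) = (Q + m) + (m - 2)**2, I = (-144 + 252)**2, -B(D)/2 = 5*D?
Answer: 221063020165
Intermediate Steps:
B(D) = -10*D
I = 11664 (I = 108**2 = 11664)
l(Q, m) = Q + m + (-2 + m)**2 (l(Q, m) = (Q + m) + (-2 + m)**2 = Q + m + (-2 + m)**2)
(l(673, B(21)) + 445878)*(438305 + I) = ((673 - 10*21 + (-2 - 10*21)**2) + 445878)*(438305 + 11664) = ((673 - 210 + (-2 - 210)**2) + 445878)*449969 = ((673 - 210 + (-212)**2) + 445878)*449969 = ((673 - 210 + 44944) + 445878)*449969 = (45407 + 445878)*449969 = 491285*449969 = 221063020165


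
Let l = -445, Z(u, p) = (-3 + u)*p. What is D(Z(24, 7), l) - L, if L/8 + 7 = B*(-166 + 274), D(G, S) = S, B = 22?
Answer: -19397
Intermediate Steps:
Z(u, p) = p*(-3 + u)
L = 18952 (L = -56 + 8*(22*(-166 + 274)) = -56 + 8*(22*108) = -56 + 8*2376 = -56 + 19008 = 18952)
D(Z(24, 7), l) - L = -445 - 1*18952 = -445 - 18952 = -19397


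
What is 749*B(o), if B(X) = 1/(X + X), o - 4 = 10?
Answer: 107/4 ≈ 26.750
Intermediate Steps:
o = 14 (o = 4 + 10 = 14)
B(X) = 1/(2*X)
749*B(o) = 749*((1/2)/14) = 749*((1/2)*(1/14)) = 749*(1/28) = 107/4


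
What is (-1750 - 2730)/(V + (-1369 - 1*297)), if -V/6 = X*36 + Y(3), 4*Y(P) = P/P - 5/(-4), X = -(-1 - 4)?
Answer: 7168/4399 ≈ 1.6295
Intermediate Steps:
X = 5 (X = -1*(-5) = 5)
Y(P) = 9/16 (Y(P) = (P/P - 5/(-4))/4 = (1 - 5*(-1/4))/4 = (1 + 5/4)/4 = (1/4)*(9/4) = 9/16)
V = -8667/8 (V = -6*(5*36 + 9/16) = -6*(180 + 9/16) = -6*2889/16 = -8667/8 ≈ -1083.4)
(-1750 - 2730)/(V + (-1369 - 1*297)) = (-1750 - 2730)/(-8667/8 + (-1369 - 1*297)) = -4480/(-8667/8 + (-1369 - 297)) = -4480/(-8667/8 - 1666) = -4480/(-21995/8) = -4480*(-8/21995) = 7168/4399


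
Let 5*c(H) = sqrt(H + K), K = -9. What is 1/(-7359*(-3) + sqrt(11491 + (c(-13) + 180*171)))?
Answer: 5/(110385 + sqrt(5)*sqrt(211355 + I*sqrt(22))) ≈ 4.4878e-5 - 4.5947e-12*I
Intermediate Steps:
c(H) = sqrt(-9 + H)/5 (c(H) = sqrt(H - 9)/5 = sqrt(-9 + H)/5)
1/(-7359*(-3) + sqrt(11491 + (c(-13) + 180*171))) = 1/(-7359*(-3) + sqrt(11491 + (sqrt(-9 - 13)/5 + 180*171))) = 1/(22077 + sqrt(11491 + (sqrt(-22)/5 + 30780))) = 1/(22077 + sqrt(11491 + ((I*sqrt(22))/5 + 30780))) = 1/(22077 + sqrt(11491 + (I*sqrt(22)/5 + 30780))) = 1/(22077 + sqrt(11491 + (30780 + I*sqrt(22)/5))) = 1/(22077 + sqrt(42271 + I*sqrt(22)/5))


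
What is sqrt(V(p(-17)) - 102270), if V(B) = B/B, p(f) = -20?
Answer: I*sqrt(102269) ≈ 319.8*I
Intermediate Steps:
V(B) = 1
sqrt(V(p(-17)) - 102270) = sqrt(1 - 102270) = sqrt(-102269) = I*sqrt(102269)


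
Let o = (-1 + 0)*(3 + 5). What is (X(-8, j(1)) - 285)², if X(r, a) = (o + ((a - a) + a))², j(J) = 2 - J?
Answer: 55696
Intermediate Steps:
o = -8 (o = -1*8 = -8)
X(r, a) = (-8 + a)² (X(r, a) = (-8 + ((a - a) + a))² = (-8 + (0 + a))² = (-8 + a)²)
(X(-8, j(1)) - 285)² = ((-8 + (2 - 1*1))² - 285)² = ((-8 + (2 - 1))² - 285)² = ((-8 + 1)² - 285)² = ((-7)² - 285)² = (49 - 285)² = (-236)² = 55696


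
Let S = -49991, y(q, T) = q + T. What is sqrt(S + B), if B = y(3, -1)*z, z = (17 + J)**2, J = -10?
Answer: I*sqrt(49893) ≈ 223.37*I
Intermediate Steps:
z = 49 (z = (17 - 10)**2 = 7**2 = 49)
y(q, T) = T + q
B = 98 (B = (-1 + 3)*49 = 2*49 = 98)
sqrt(S + B) = sqrt(-49991 + 98) = sqrt(-49893) = I*sqrt(49893)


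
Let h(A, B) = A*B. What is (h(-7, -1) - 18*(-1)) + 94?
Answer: 119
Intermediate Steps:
(h(-7, -1) - 18*(-1)) + 94 = (-7*(-1) - 18*(-1)) + 94 = (7 + 18) + 94 = 25 + 94 = 119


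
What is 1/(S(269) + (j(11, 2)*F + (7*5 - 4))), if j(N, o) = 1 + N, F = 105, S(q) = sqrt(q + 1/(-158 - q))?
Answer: 551257/711557925 - sqrt(49046074)/711557925 ≈ 0.00076488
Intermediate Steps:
1/(S(269) + (j(11, 2)*F + (7*5 - 4))) = 1/(sqrt((-1 + 269*(158 + 269))/(158 + 269)) + ((1 + 11)*105 + (7*5 - 4))) = 1/(sqrt((-1 + 269*427)/427) + (12*105 + (35 - 4))) = 1/(sqrt((-1 + 114863)/427) + (1260 + 31)) = 1/(sqrt((1/427)*114862) + 1291) = 1/(sqrt(114862/427) + 1291) = 1/(sqrt(49046074)/427 + 1291) = 1/(1291 + sqrt(49046074)/427)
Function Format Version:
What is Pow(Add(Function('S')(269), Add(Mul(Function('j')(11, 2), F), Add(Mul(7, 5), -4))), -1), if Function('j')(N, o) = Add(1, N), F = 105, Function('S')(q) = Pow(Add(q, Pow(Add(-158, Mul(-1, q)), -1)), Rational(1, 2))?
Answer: Add(Rational(551257, 711557925), Mul(Rational(-1, 711557925), Pow(49046074, Rational(1, 2)))) ≈ 0.00076488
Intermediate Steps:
Pow(Add(Function('S')(269), Add(Mul(Function('j')(11, 2), F), Add(Mul(7, 5), -4))), -1) = Pow(Add(Pow(Mul(Pow(Add(158, 269), -1), Add(-1, Mul(269, Add(158, 269)))), Rational(1, 2)), Add(Mul(Add(1, 11), 105), Add(Mul(7, 5), -4))), -1) = Pow(Add(Pow(Mul(Pow(427, -1), Add(-1, Mul(269, 427))), Rational(1, 2)), Add(Mul(12, 105), Add(35, -4))), -1) = Pow(Add(Pow(Mul(Rational(1, 427), Add(-1, 114863)), Rational(1, 2)), Add(1260, 31)), -1) = Pow(Add(Pow(Mul(Rational(1, 427), 114862), Rational(1, 2)), 1291), -1) = Pow(Add(Pow(Rational(114862, 427), Rational(1, 2)), 1291), -1) = Pow(Add(Mul(Rational(1, 427), Pow(49046074, Rational(1, 2))), 1291), -1) = Pow(Add(1291, Mul(Rational(1, 427), Pow(49046074, Rational(1, 2)))), -1)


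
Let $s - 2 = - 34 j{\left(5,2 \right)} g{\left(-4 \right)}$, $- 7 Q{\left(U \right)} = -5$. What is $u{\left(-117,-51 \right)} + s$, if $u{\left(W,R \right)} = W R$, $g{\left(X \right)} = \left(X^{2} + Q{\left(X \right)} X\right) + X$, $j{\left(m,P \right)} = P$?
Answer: $\frac{37431}{7} \approx 5347.3$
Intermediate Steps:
$Q{\left(U \right)} = \frac{5}{7}$ ($Q{\left(U \right)} = \left(- \frac{1}{7}\right) \left(-5\right) = \frac{5}{7}$)
$g{\left(X \right)} = X^{2} + \frac{12 X}{7}$ ($g{\left(X \right)} = \left(X^{2} + \frac{5 X}{7}\right) + X = X^{2} + \frac{12 X}{7}$)
$s = - \frac{4338}{7}$ ($s = 2 + \left(-34\right) 2 \cdot \frac{1}{7} \left(-4\right) \left(12 + 7 \left(-4\right)\right) = 2 - 68 \cdot \frac{1}{7} \left(-4\right) \left(12 - 28\right) = 2 - 68 \cdot \frac{1}{7} \left(-4\right) \left(-16\right) = 2 - \frac{4352}{7} = - \frac{4338}{7} \approx -619.71$)
$u{\left(W,R \right)} = R W$
$u{\left(-117,-51 \right)} + s = \left(-51\right) \left(-117\right) - \frac{4338}{7} = 5967 - \frac{4338}{7} = \frac{37431}{7}$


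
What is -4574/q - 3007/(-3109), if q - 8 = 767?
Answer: -11890141/2409475 ≈ -4.9347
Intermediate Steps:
q = 775 (q = 8 + 767 = 775)
-4574/q - 3007/(-3109) = -4574/775 - 3007/(-3109) = -4574*1/775 - 3007*(-1/3109) = -4574/775 + 3007/3109 = -11890141/2409475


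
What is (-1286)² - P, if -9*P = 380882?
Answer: 15265046/9 ≈ 1.6961e+6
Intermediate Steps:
P = -380882/9 (P = -⅑*380882 = -380882/9 ≈ -42320.)
(-1286)² - P = (-1286)² - 1*(-380882/9) = 1653796 + 380882/9 = 15265046/9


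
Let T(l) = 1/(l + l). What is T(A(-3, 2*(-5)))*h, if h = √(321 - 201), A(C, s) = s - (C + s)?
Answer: √30/3 ≈ 1.8257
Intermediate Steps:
A(C, s) = -C (A(C, s) = s + (-C - s) = -C)
T(l) = 1/(2*l)
h = 2*√30 (h = √120 = 2*√30 ≈ 10.954)
T(A(-3, 2*(-5)))*h = (1/(2*((-1*(-3)))))*(2*√30) = ((½)/3)*(2*√30) = ((½)*(⅓))*(2*√30) = (2*√30)/6 = √30/3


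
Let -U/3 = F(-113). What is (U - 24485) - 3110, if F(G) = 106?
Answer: -27913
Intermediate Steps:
U = -318 (U = -3*106 = -318)
(U - 24485) - 3110 = (-318 - 24485) - 3110 = -24803 - 3110 = -27913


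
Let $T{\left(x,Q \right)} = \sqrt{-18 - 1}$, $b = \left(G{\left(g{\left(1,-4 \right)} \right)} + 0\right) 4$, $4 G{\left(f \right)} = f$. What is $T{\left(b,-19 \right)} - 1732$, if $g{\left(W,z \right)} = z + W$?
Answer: $-1732 + i \sqrt{19} \approx -1732.0 + 4.3589 i$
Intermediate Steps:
$g{\left(W,z \right)} = W + z$
$G{\left(f \right)} = \frac{f}{4}$
$b = -3$ ($b = \left(\frac{1 - 4}{4} + 0\right) 4 = \left(\frac{1}{4} \left(-3\right) + 0\right) 4 = \left(- \frac{3}{4} + 0\right) 4 = \left(- \frac{3}{4}\right) 4 = -3$)
$T{\left(x,Q \right)} = i \sqrt{19}$ ($T{\left(x,Q \right)} = \sqrt{-19} = i \sqrt{19}$)
$T{\left(b,-19 \right)} - 1732 = i \sqrt{19} - 1732 = -1732 + i \sqrt{19}$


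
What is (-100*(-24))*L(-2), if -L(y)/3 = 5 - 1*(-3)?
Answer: -57600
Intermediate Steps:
L(y) = -24 (L(y) = -3*(5 - 1*(-3)) = -3*(5 + 3) = -3*8 = -24)
(-100*(-24))*L(-2) = -100*(-24)*(-24) = 2400*(-24) = -57600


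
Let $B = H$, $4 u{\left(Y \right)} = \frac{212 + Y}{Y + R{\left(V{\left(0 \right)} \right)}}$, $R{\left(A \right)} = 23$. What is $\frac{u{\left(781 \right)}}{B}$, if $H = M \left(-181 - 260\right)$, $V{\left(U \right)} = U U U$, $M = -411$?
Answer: $\frac{331}{194301072} \approx 1.7035 \cdot 10^{-6}$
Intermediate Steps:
$V{\left(U \right)} = U^{3}$ ($V{\left(U \right)} = U^{2} U = U^{3}$)
$u{\left(Y \right)} = \frac{212 + Y}{4 \left(23 + Y\right)}$ ($u{\left(Y \right)} = \frac{\left(212 + Y\right) \frac{1}{Y + 23}}{4} = \frac{\left(212 + Y\right) \frac{1}{23 + Y}}{4} = \frac{\frac{1}{23 + Y} \left(212 + Y\right)}{4} = \frac{212 + Y}{4 \left(23 + Y\right)}$)
$H = 181251$ ($H = - 411 \left(-181 - 260\right) = \left(-411\right) \left(-441\right) = 181251$)
$B = 181251$
$\frac{u{\left(781 \right)}}{B} = \frac{\frac{1}{4} \frac{1}{23 + 781} \left(212 + 781\right)}{181251} = \frac{1}{4} \cdot \frac{1}{804} \cdot 993 \cdot \frac{1}{181251} = \frac{331}{1072} \cdot \frac{1}{181251} = \frac{331}{194301072}$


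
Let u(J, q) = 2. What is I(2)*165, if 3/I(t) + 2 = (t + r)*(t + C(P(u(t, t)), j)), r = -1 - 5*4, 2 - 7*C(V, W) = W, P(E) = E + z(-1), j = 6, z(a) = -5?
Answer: -1155/68 ≈ -16.985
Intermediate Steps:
P(E) = -5 + E (P(E) = E - 5 = -5 + E)
C(V, W) = 2/7 - W/7
r = -21 (r = -1 - 20 = -21)
I(t) = 3/(-2 + (-21 + t)*(-4/7 + t)) (I(t) = 3/(-2 + (t - 21)*(t + (2/7 - ⅐*6))) = 3/(-2 + (-21 + t)*(t + (2/7 - 6/7))) = 3/(-2 + (-21 + t)*(t - 4/7)) = 3/(-2 + (-21 + t)*(-4/7 + t)))
I(2)*165 = (21/(70 - 151*2 + 7*2²))*165 = (21/(70 - 302 + 7*4))*165 = (21/(70 - 302 + 28))*165 = (21/(-204))*165 = (21*(-1/204))*165 = -7/68*165 = -1155/68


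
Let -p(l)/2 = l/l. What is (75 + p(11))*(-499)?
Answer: -36427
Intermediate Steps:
p(l) = -2 (p(l) = -2*l/l = -2*1 = -2)
(75 + p(11))*(-499) = (75 - 2)*(-499) = 73*(-499) = -36427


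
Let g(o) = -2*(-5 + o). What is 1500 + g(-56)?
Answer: 1622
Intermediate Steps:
g(o) = 10 - 2*o
1500 + g(-56) = 1500 + (10 - 2*(-56)) = 1500 + (10 + 112) = 1500 + 122 = 1622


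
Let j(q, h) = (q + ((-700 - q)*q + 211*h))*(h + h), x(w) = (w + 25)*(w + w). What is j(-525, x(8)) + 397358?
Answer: 214509806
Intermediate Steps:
x(w) = 2*w*(25 + w) (x(w) = (25 + w)*(2*w) = 2*w*(25 + w))
j(q, h) = 2*h*(q + 211*h + q*(-700 - q)) (j(q, h) = (q + (q*(-700 - q) + 211*h))*(2*h) = (q + (211*h + q*(-700 - q)))*(2*h) = (q + 211*h + q*(-700 - q))*(2*h) = 2*h*(q + 211*h + q*(-700 - q)))
j(-525, x(8)) + 397358 = 2*(2*8*(25 + 8))*(-1*(-525)² - 699*(-525) + 211*(2*8*(25 + 8))) + 397358 = 2*(2*8*33)*(-1*275625 + 366975 + 211*(2*8*33)) + 397358 = 2*528*(-275625 + 366975 + 211*528) + 397358 = 2*528*(-275625 + 366975 + 111408) + 397358 = 2*528*202758 + 397358 = 214112448 + 397358 = 214509806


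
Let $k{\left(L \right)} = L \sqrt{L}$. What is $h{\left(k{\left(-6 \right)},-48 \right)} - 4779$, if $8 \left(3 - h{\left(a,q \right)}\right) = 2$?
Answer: $- \frac{19105}{4} \approx -4776.3$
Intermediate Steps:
$k{\left(L \right)} = L^{\frac{3}{2}}$
$h{\left(a,q \right)} = \frac{11}{4}$ ($h{\left(a,q \right)} = 3 - \frac{1}{4} = \frac{11}{4}$)
$h{\left(k{\left(-6 \right)},-48 \right)} - 4779 = \frac{11}{4} - 4779 = - \frac{19105}{4}$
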